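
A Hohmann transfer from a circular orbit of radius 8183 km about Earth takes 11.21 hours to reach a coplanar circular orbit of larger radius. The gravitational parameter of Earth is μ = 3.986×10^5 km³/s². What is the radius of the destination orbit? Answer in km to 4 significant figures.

Transfer time t = 11.21 hours = 40356 s, and t = π√(a_t³/μ).
So a_t = (μ t²/π²)^(1/3) = (3.986×10^5 × (40356)² / π²)^(1/3) = 40366 km.
Since a_t = (r₁ + r₂)/2, r₂ = 2a_t − r₁ = 2×40366 − 8183 = 72549 km.

r₂ = 72550 km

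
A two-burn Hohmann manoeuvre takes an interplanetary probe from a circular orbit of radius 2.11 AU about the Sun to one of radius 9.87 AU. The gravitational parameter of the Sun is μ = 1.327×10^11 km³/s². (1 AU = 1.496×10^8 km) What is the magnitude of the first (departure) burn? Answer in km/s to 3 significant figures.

Δv₁ = 5.82 km/s

In km: r₁ = 2.11 × 1.496×10^8 = 3.15656×10^8 km; r₂ = 9.87 × 1.496×10^8 = 1.476552×10^9 km.
Semi-major axis of the transfer orbit: a_t = (3.15656×10^8 + 1.476552×10^9)/2 = 8.96104×10^8 km.
On the circular orbit at r = 3.15656×10^8 km, v_c = √(μ/r) = 20.5035 km/s.
Vis-viva on the transfer ellipse at r = 3.15656×10^8 km gives v_t = √[μ(2/r − 1/a_t)] = 26.3193 km/s.
Δv₁ = |v_t − v_c| = |26.3193 − 20.5035| = 5.816 km/s.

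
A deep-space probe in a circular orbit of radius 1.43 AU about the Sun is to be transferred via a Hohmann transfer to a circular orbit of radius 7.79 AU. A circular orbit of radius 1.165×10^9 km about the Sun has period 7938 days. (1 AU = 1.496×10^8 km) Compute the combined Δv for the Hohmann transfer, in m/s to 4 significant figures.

From Kepler's third law T² = 4π²r³/μ at r = 1.165×10^9 km, T = 7938 days = 7938 × 86400 s = 6.858432×10^8 s: μ = 4π²r³/T² = 1.32705×10^11 km³/s².
In km: r₁ = 1.43 × 1.496×10^8 = 2.13928×10^8 km; r₂ = 7.79 × 1.496×10^8 = 1.165384×10^9 km.
Transfer-ellipse semi-major axis a_t = (r₁ + r₂)/2 = (2.13928×10^8 + 1.165384×10^9)/2 = 6.89656×10^8 km.
At r₁ the circular-orbit speed is v₁ = √(μ/r₁) = 24.91 km/s.
On the transfer ellipse at r₁, vis-viva equation gives v_p = √[μ(2/r₁ − 1/a_t)] = 32.38 km/s.
First burn Δv₁ = |v_p − v₁| = 7.470 km/s.
At r₂, v₂ = √(μ/r₂) = 10.671 km/s.
Transfer-orbit speed at r₂: v_a = √[μ(2/r₂ − 1/a_t)] = 5.9433 km/s.
Second burn Δv₂ = |v₂ − v_a| = 4.728 km/s.
Total Δv = Δv₁ + Δv₂ = 12.20 km/s.

Δv = 12200 m/s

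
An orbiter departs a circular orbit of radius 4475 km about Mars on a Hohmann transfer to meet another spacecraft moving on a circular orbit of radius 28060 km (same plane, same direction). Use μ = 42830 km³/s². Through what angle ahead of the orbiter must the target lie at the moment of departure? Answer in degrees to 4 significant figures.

φ = 100.5°

Transfer-ellipse semi-major axis a_t = (r₁ + r₂)/2 = (4475 + 28060)/2 = 16267.5 km.
The half-period of the transfer ellipse is t = π√(a_t³/μ) = 31496.1 s.
Target angular speed ω₂ = √(μ/r₂³) = 4.40294×10^-5 rad/s.
Angle swept by the target during transfer: ω₂·t = 1.3868 rad = 79.46°.
Arrival is 180° from departure on the ellipse, so φ = 180° − 79.46° = 100.5°.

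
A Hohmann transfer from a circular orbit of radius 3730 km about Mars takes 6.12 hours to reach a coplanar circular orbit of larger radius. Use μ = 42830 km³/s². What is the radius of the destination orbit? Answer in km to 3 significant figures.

r₂ = 21900 km

Transfer time t = 6.12 hours = 22032 s, and t = π√(a_t³/μ).
So a_t = (μ t²/π²)^(1/3) = (42830 × (22032)² / π²)^(1/3) = 12819 km.
Since a_t = (r₁ + r₂)/2, r₂ = 2a_t − r₁ = 2×12819 − 3730 = 21908 km.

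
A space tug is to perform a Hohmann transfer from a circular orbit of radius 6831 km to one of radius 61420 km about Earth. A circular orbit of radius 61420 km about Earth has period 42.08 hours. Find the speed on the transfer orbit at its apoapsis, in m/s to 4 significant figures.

v = 1140 m/s

From Kepler's third law T² = 4π²r³/μ at r = 61420 km, T = 42.08 hours = 42.08 × 3600 s = 1.51488×10^5 s: μ = 4π²r³/T² = 3.98596×10^5 km³/s².
Transfer-ellipse semi-major axis a_t = (r₁ + r₂)/2 = (6831 + 61420)/2 = 34125.5 km.
The apoapsis of the transfer ellipse is at r = 61420 km.
Vis-viva: v = √[μ(2/r − 1/a_t)] = √[3.98596×10^5 × (2/61420 − 1/34125.5)] = 1.140 km/s.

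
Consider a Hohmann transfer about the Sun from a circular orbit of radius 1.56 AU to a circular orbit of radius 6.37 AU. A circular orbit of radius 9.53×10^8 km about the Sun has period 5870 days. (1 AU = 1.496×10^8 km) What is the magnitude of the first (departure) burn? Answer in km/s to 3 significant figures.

From Kepler's third law T² = 4π²r³/μ at r = 9.53×10^8 km, T = 5870 days = 5870 × 86400 s = 5.07168×10^8 s: μ = 4π²r³/T² = 1.32842×10^11 km³/s².
In km: r₁ = 1.56 × 1.496×10^8 = 2.33376×10^8 km; r₂ = 6.37 × 1.496×10^8 = 9.52952×10^8 km.
Transfer-ellipse semi-major axis a_t = (r₁ + r₂)/2 = (2.33376×10^8 + 9.52952×10^8)/2 = 5.93164×10^8 km.
Circular speed at r = 2.33376×10^8 km: v_c = √(μ/r) = 23.858 km/s.
Transfer-orbit speed at the same r (vis-viva, a = a_t): v_t = √[μ(2/r − 1/a_t)] = 30.240 km/s.
Δv₁ = |v_t − v_c| = |30.240 − 23.858| = 6.382 km/s.

Δv₁ = 6.38 km/s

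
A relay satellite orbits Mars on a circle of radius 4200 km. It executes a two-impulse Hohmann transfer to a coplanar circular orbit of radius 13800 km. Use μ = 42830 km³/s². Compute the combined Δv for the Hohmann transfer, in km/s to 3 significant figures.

Transfer-ellipse semi-major axis a_t = (r₁ + r₂)/2 = (4200 + 13800)/2 = 9000 km.
Circular speed at r₁: v₁ = √(μ/r₁) = √(42830/4200) = 3.1934 km/s.
Transfer-orbit speed at r₁ (vis-viva equation): v_p = √[μ(2/r₁ − 1/a_t)] = 3.9543 km/s.
First burn Δv₁ = |v_p − v₁| = 0.7609 km/s.
Circular speed at r₂: v₂ = √(μ/r₂) = 1.7617 km/s.
Transfer-orbit speed at r₂: v_a = √[μ(2/r₂ − 1/a_t)] = 1.2035 km/s.
Second burn Δv₂ = |v₂ − v_a| = 0.5582 km/s.
Δv = Δv₁ + Δv₂ = 0.7609 + 0.5582 = 1.319 km/s.

Δv = 1.32 km/s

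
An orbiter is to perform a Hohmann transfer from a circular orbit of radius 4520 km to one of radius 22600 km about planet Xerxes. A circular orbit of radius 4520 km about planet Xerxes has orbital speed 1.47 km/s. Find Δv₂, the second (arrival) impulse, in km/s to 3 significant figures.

From the circular-orbit relation v² = μ/r at r = 4520 km: μ = v²r = (1.47)² × 4520 = 9767.27 km³/s².
The Hohmann ellipse has a_t = (r₁ + r₂)/2 = 13560 km.
On the circular orbit at r = 22600 km, v_c = √(μ/r) = 0.657404 km/s.
Vis-viva on the transfer ellipse at r = 22600 km gives v_t = √[μ(2/r − 1/a_t)] = 0.379552 km/s.
Δv₂ = |v_t − v_c| = |0.379552 − 0.657404| = 0.2779 km/s.

Δv₂ = 0.278 km/s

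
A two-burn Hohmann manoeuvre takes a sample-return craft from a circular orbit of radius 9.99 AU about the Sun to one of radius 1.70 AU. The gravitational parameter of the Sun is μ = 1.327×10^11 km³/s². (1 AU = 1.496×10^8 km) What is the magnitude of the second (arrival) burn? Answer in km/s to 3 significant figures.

In km: r₁ = 9.99 × 1.496×10^8 = 1.494504×10^9 km; r₂ = 1.70 × 1.496×10^8 = 2.5432×10^8 km.
Transfer-ellipse semi-major axis a_t = (r₁ + r₂)/2 = (1.494504×10^9 + 2.5432×10^8)/2 = 8.74412×10^8 km.
On the circular orbit at r = 2.5432×10^8 km, v_c = √(μ/r) = 22.8426 km/s.
Transfer-orbit speed at the same r (vis-viva, a = a_t): v_t = √[μ(2/r − 1/a_t)] = 29.8632 km/s.
Δv₂ = |v_t − v_c| = |29.8632 − 22.8426| = 7.021 km/s.

Δv₂ = 7.02 km/s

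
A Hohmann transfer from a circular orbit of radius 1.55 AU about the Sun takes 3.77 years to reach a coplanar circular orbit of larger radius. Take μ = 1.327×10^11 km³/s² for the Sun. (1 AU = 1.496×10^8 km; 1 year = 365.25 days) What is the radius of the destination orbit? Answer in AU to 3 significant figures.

In km: r₁ = 1.55 × 1.496×10^8 = 2.3188×10^8 km.
Transfer time t = 3.77 years × 365.25 × 86400 s = 1.18972152×10^8 s, and t = π√(a_t³/μ).
So a_t = (μ t²/π²)^(1/3) = (1.327×10^11 × (1.18972152×10^8)² / π²)^(1/3) = 5.7520×10^8 km.
Since a_t = (r₁ + r₂)/2, r₂ = 2a_t − r₁ = 2×5.7520×10^8 − 2.3188×10^8 = 9.1852×10^8 km.
In AU: r₂ = 9.1852×10^8 / 1.496×10^8 = 6.14 AU.

r₂ = 6.14 AU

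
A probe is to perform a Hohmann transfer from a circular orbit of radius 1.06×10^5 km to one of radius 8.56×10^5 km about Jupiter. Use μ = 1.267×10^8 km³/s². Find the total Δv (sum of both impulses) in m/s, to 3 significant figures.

The Hohmann ellipse has a_t = (r₁ + r₂)/2 = 4.810×10^5 km.
At r₁ the circular-orbit speed is v₁ = √(μ/r₁) = 34.573 km/s.
On the transfer ellipse at r₁, vis-viva gives v_p = √[μ(2/r₁ − 1/a_t)] = 46.121 km/s.
First burn Δv₁ = |v_p − v₁| = 11.548 km/s.
At r₂, v₂ = √(μ/r₂) = 12.1661 km/s.
Transfer-orbit speed at r₂: v_a = √[μ(2/r₂ − 1/a_t)] = 5.71126 km/s.
Second burn Δv₂ = |v₂ − v_a| = 6.4548 km/s.
Total Δv = Δv₁ + Δv₂ = 18.00 km/s.

Δv = 18000 m/s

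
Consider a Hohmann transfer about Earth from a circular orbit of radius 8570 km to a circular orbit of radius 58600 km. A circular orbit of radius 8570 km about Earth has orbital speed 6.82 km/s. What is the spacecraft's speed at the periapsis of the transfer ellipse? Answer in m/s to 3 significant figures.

v = 9010 m/s

From the circular-orbit relation v² = μ/r at r = 8570 km: μ = v²r = (6.82)² × 8570 = 3.98611×10^5 km³/s².
The Hohmann ellipse has a_t = (r₁ + r₂)/2 = 33585 km.
The periapsis of the transfer ellipse is at r = 8570 km.
Vis-viva: v = √[μ(2/r − 1/a_t)] = √[3.98611×10^5 × (2/8570 − 1/33585)] = 9.009 km/s.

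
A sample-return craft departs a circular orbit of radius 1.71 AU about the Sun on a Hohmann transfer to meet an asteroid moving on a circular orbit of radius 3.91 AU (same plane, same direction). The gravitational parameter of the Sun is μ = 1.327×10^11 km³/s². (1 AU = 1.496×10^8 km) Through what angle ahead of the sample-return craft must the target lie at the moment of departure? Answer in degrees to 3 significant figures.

In km: r₁ = 1.71 × 1.496×10^8 = 2.55816×10^8 km; r₂ = 3.91 × 1.496×10^8 = 5.84936×10^8 km.
Semi-major axis of the transfer orbit: a_t = (2.55816×10^8 + 5.84936×10^8)/2 = 4.20376×10^8 km.
Transfer time t = π√(a_t³/μ) = 7.433×10^7 s.
The target's mean motion on its circular orbit is ω₂ = √(μ/r₂³) = 2.575×10^-8 rad/s.
Angle swept by the target during transfer: ω₂·t = 1.914 rad = 109.7°.
Arrival is 180° from departure on the ellipse, so φ = 180° − 109.7° = 70.3°.

φ = 70.3°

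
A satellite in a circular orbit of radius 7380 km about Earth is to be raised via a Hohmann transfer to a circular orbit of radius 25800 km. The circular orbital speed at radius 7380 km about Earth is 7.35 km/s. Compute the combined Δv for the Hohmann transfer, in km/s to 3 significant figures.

Δv = 3.13 km/s

From the circular-orbit relation v² = μ/r at r = 7380 km: μ = v²r = (7.35)² × 7380 = 3.98686×10^5 km³/s².
Semi-major axis of the transfer orbit: a_t = (7380 + 25800)/2 = 16590 km.
Circular speed at r₁: v₁ = √(μ/r₁) = √(3.98686×10^5/7380) = 7.350 km/s.
Transfer-orbit speed at r₁ (v² = μ(2/r − 1/a)): v_p = √[μ(2/r₁ − 1/a_t)] = 9.166 km/s.
First burn Δv₁ = |v_p − v₁| = 1.816 km/s.
At r₂, v₂ = √(μ/r₂) = 3.931 km/s.
Transfer-orbit speed at r₂: v_a = √[μ(2/r₂ − 1/a_t)] = 2.622 km/s.
Second burn Δv₂ = |v₂ − v_a| = 1.309 km/s.
Total Δv = Δv₁ + Δv₂ = 3.125 km/s.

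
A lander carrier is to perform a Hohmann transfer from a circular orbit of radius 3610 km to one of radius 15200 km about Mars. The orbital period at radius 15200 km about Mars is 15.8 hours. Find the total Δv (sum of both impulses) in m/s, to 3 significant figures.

From Kepler's third law T² = 4π²r³/μ at r = 15200 km, T = 15.8 hours = 15.8 × 3600 s = 56880 s: μ = 4π²r³/T² = 42852.0 km³/s².
Semi-major axis of the transfer orbit: a_t = (3610 + 15200)/2 = 9405 km.
Circular speed at r₁: v₁ = √(μ/r₁) = √(42852.0/3610) = 3.44534 km/s.
Transfer-orbit speed at r₁ (vis-viva): v_p = √[μ(2/r₁ − 1/a_t)] = 4.38000 km/s.
First burn Δv₁ = |v_p − v₁| = 0.93466 km/s.
Circular speed at r₂: v₂ = √(μ/r₂) = 1.6791 km/s.
Transfer-orbit speed at r₂: v_a = √[μ(2/r₂ − 1/a_t)] = 1.0403 km/s.
Second burn Δv₂ = |v₂ − v_a| = 0.63880 km/s.
Δv = Δv₁ + Δv₂ = 0.93466 + 0.63880 = 1.573 km/s.

Δv = 1570 m/s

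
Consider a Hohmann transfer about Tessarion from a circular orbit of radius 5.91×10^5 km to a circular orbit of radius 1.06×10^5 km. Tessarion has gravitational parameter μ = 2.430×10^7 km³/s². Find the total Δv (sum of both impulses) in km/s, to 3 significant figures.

Δv = 7.45 km/s

Transfer-ellipse semi-major axis a_t = (r₁ + r₂)/2 = (5.910×10^5 + 1.060×10^5)/2 = 3.485×10^5 km.
Circular speed at r₁: v₁ = √(μ/r₁) = √(2.430×10^7/5.910×10^5) = 6.412 km/s.
Transfer-orbit speed at r₁ (vis-viva): v_a = √[μ(2/r₁ − 1/a_t)] = 3.536 km/s.
First burn Δv₁ = |v_a − v₁| = 2.876 km/s.
Circular speed at r₂: v₂ = √(μ/r₂) = 15.141 km/s.
Transfer-orbit speed at r₂: v_p = √[μ(2/r₂ − 1/a_t)] = 19.717 km/s.
Second burn Δv₂ = |v₂ − v_p| = 4.576 km/s.
Δv = Δv₁ + Δv₂ = 2.876 + 4.576 = 7.452 km/s.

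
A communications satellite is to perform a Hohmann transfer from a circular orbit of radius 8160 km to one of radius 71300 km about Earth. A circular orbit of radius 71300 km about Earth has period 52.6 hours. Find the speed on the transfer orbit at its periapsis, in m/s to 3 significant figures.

v = 9370 m/s

From Kepler's third law T² = 4π²r³/μ at r = 71300 km, T = 52.6 hours = 52.6 × 3600 s = 1.8936×10^5 s: μ = 4π²r³/T² = 3.99073×10^5 km³/s².
Transfer-ellipse semi-major axis a_t = (r₁ + r₂)/2 = (8160 + 71300)/2 = 39730 km.
The periapsis of the transfer ellipse is at r = 8160 km.
Applying v² = μ(2/r − 1/a_t): v = 9.368 km/s.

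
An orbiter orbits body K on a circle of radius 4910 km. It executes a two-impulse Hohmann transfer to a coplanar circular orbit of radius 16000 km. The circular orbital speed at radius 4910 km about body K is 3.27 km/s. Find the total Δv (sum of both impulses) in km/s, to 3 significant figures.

Δv = 1.35 km/s

From the circular-orbit relation v² = μ/r at r = 4910 km: μ = v²r = (3.27)² × 4910 = 52502.1 km³/s².
The Hohmann ellipse has a_t = (r₁ + r₂)/2 = 10455 km.
At r₁ the circular-orbit speed is v₁ = √(μ/r₁) = 3.2700 km/s.
Transfer-orbit speed at r₁ (vis-viva): v_p = √[μ(2/r₁ − 1/a_t)] = 4.0453 km/s.
First burn Δv₁ = |v_p − v₁| = 0.7753 km/s.
At r₂, v₂ = √(μ/r₂) = 1.8115 km/s.
Transfer-orbit speed at r₂: v_a = √[μ(2/r₂ − 1/a_t)] = 1.2414 km/s.
Second burn Δv₂ = |v₂ − v_a| = 0.5701 km/s.
Total Δv = Δv₁ + Δv₂ = 1.345 km/s.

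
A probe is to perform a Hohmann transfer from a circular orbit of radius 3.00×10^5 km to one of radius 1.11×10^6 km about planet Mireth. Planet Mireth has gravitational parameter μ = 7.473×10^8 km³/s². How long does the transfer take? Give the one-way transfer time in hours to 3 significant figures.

Semi-major axis of the transfer orbit: a_t = (3.000×10^5 + 1.110×10^6)/2 = 7.050×10^5 km.
Transfer time t = π√(a_t³/μ) = π√((7.050×10^5)³ / 7.473×10^8) = 68030 s.
Converting: 68030 s ÷ 3600 s/hour = 18.9 hours.

t = 18.9 hours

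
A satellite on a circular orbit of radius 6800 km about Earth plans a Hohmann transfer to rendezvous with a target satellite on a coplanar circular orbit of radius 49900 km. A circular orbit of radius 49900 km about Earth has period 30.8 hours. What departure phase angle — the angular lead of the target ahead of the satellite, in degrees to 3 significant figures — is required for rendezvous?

From Kepler's third law T² = 4π²r³/μ at r = 49900 km, T = 30.8 hours = 30.8 × 3600 s = 1.1088×10^5 s: μ = 4π²r³/T² = 3.98984×10^5 km³/s².
Semi-major axis of the transfer orbit: a_t = (6800 + 49900)/2 = 28350 km.
The half-period of the transfer ellipse is t = π√(a_t³/μ) = 23740 s.
The target's mean motion on its circular orbit is ω₂ = √(μ/r₂³) = 5.667×10^-5 rad/s.
Angle swept by the target during transfer: ω₂·t = 1.3453 rad = 77.08°.
The satellite traverses 180° on the transfer ellipse, so the target must lead by 180° − 77.08° = 103°.

φ = 103°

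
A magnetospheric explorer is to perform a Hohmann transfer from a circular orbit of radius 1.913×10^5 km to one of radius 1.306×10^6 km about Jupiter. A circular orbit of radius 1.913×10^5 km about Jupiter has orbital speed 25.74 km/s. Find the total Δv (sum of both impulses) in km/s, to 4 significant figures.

From the circular-orbit relation v² = μ/r at r = 1.913×10^5 km: μ = v²r = (25.74)² × 1.913×10^5 = 1.26745×10^8 km³/s².
The Hohmann ellipse has a_t = (r₁ + r₂)/2 = 7.4865×10^5 km.
Circular speed at r₁: v₁ = √(μ/r₁) = √(1.26745×10^8/1.913×10^5) = 25.740 km/s.
Transfer-orbit speed at r₁ (vis-viva equation): v_p = √[μ(2/r₁ − 1/a_t)] = 33.997 km/s.
First burn Δv₁ = |v_p − v₁| = 8.257 km/s.
At r₂, v₂ = √(μ/r₂) = 9.85132 km/s.
Transfer-orbit speed at r₂: v_a = √[μ(2/r₂ − 1/a_t)] = 4.97981 km/s.
Second burn Δv₂ = |v₂ − v_a| = 4.872 km/s.
Δv = Δv₁ + Δv₂ = 8.257 + 4.872 = 13.13 km/s.

Δv = 13.13 km/s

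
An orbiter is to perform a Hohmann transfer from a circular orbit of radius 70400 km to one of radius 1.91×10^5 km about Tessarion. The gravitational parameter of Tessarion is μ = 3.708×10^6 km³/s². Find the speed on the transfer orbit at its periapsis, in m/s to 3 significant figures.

v = 8770 m/s

The Hohmann ellipse has a_t = (r₁ + r₂)/2 = 1.307×10^5 km.
At periapsis, r = 70400 km.
From the vis-viva equation, v = √[μ(2/r − 1/a_t)] = 8.773 km/s.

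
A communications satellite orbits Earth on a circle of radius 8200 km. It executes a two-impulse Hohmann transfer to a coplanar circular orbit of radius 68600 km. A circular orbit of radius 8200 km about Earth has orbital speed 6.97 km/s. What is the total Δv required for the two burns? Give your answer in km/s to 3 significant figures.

From the circular-orbit relation v² = μ/r at r = 8200 km: μ = v²r = (6.97)² × 8200 = 3.98363×10^5 km³/s².
Transfer-ellipse semi-major axis a_t = (r₁ + r₂)/2 = (8200 + 68600)/2 = 38400 km.
Circular speed at r₁: v₁ = √(μ/r₁) = √(3.98363×10^5/8200) = 6.970 km/s.
On the transfer ellipse at r₁, vis-viva equation gives v_p = √[μ(2/r₁ − 1/a_t)] = 9.316 km/s.
First burn Δv₁ = |v_p − v₁| = 2.346 km/s.
At r₂, v₂ = √(μ/r₂) = 2.410 km/s.
Transfer-orbit speed at r₂: v_a = √[μ(2/r₂ − 1/a_t)] = 1.114 km/s.
Second burn Δv₂ = |v₂ − v_a| = 1.296 km/s.
Total Δv = Δv₁ + Δv₂ = 3.642 km/s.

Δv = 3.64 km/s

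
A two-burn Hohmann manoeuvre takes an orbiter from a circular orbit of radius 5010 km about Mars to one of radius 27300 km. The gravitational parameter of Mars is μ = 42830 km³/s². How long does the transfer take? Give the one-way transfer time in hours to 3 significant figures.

The Hohmann ellipse has a_t = (r₁ + r₂)/2 = 16155 km.
Half the transfer-orbit period gives t = π√(a_t³/μ) = 31170 s.
Converting: 31170 s ÷ 3600 s/hour = 8.66 hours.

t = 8.66 hours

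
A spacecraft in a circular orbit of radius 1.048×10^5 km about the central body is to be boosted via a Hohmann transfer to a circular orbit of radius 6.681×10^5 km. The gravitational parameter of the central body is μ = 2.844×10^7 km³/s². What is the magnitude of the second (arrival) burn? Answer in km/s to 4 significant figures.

Δv₂ = 3.127 km/s

The Hohmann ellipse has a_t = (r₁ + r₂)/2 = 3.8645×10^5 km.
Circular speed at r = 6.681×10^5 km: v_c = √(μ/r) = 6.5245 km/s.
Transfer-orbit speed at the same r (vis-viva, a = a_t): v_t = √[μ(2/r − 1/a_t)] = 3.3976 km/s.
Δv₂ = |v_t − v_c| = |3.3976 − 6.5245| = 3.127 km/s.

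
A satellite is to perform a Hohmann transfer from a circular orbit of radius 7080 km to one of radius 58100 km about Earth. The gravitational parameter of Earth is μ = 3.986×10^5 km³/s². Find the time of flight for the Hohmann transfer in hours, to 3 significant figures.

t = 8.13 hours

Transfer-ellipse semi-major axis a_t = (r₁ + r₂)/2 = (7080 + 58100)/2 = 32590 km.
Half the transfer-orbit period gives t = π√(a_t³/μ) = 29280 s.
Converting: 29280 s ÷ 3600 s/hour = 8.13 hours.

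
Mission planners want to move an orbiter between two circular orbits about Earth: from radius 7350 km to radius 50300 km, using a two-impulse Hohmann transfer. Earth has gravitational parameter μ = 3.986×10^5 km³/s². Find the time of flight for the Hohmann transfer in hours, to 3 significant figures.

Transfer-ellipse semi-major axis a_t = (r₁ + r₂)/2 = (7350 + 50300)/2 = 28825 km.
By Kepler's third law the transfer-orbit period is T = 2π√(a_t³/μ), so t = T/2 = 24350 s.
Converting: 24350 s ÷ 3600 s/hour = 6.76 hours.

t = 6.76 hours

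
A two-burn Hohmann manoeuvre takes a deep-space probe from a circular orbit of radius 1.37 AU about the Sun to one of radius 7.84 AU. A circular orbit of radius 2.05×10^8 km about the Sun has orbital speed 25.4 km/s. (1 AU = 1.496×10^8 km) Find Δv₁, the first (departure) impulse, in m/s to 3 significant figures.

From the circular-orbit relation v² = μ/r at r = 2.05×10^8 km: μ = v²r = (25.4)² × 2.05×10^8 = 1.32258×10^11 km³/s².
In km: r₁ = 1.37 × 1.496×10^8 = 2.04952×10^8 km; r₂ = 7.84 × 1.496×10^8 = 1.172864×10^9 km.
The Hohmann ellipse has a_t = (r₁ + r₂)/2 = 6.88908×10^8 km.
Circular speed at r = 2.04952×10^8 km: v_c = √(μ/r) = 25.403 km/s.
Vis-viva on the transfer ellipse at r = 2.04952×10^8 km gives v_t = √[μ(2/r − 1/a_t)] = 33.146 km/s.
Δv₁ = |v_t − v_c| = |33.146 − 25.403| = 7.743 km/s.

Δv₁ = 7740 m/s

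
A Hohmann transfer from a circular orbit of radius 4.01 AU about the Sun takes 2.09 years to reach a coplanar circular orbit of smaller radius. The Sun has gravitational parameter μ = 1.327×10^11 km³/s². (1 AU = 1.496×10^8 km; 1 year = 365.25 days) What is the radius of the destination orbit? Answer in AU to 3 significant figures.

In km: r₁ = 4.01 × 1.496×10^8 = 5.99896×10^8 km.
Transfer time t = 2.09 years × 365.25 × 86400 s = 6.5955384×10^7 s, and t = π√(a_t³/μ).
So a_t = (μ t²/π²)^(1/3) = (1.327×10^11 × (6.5955384×10^7)² / π²)^(1/3) = 3.8817×10^8 km.
Since a_t = (r₁ + r₂)/2, r₂ = 2a_t − r₁ = 2×3.8817×10^8 − 5.99896×10^8 = 1.76444×10^8 km.
In AU: r₂ = 1.76444×10^8 / 1.496×10^8 = 1.18 AU.

r₂ = 1.18 AU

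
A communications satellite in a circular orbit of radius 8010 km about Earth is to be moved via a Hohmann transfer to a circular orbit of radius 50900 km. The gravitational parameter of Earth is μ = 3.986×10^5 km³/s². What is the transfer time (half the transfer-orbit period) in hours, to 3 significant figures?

t = 6.99 hours

Transfer-ellipse semi-major axis a_t = (r₁ + r₂)/2 = (8010 + 50900)/2 = 29455 km.
Transfer time t = π√(a_t³/μ) = π√((29455)³ / 3.986×10^5) = 25150 s.
Converting: 25150 s ÷ 3600 s/hour = 6.99 hours.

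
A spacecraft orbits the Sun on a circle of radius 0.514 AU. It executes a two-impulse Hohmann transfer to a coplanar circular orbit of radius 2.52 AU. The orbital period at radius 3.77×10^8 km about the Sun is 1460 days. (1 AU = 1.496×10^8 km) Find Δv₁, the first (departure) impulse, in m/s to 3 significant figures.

From Kepler's third law T² = 4π²r³/μ at r = 3.77×10^8 km, T = 1460 days = 1460 × 86400 s = 1.26144×10^8 s: μ = 4π²r³/T² = 1.32938×10^11 km³/s².
In km: r₁ = 0.514 × 1.496×10^8 = 7.68944×10^7 km; r₂ = 2.52 × 1.496×10^8 = 3.76992×10^8 km.
Semi-major axis of the transfer orbit: a_t = (7.68944×10^7 + 3.76992×10^8)/2 = 2.269432×10^8 km.
Circular speed at r = 7.68944×10^7 km: v_c = √(μ/r) = 41.58 km/s.
Transfer-orbit speed at the same r (vis-viva, a = a_t): v_t = √[μ(2/r − 1/a_t)] = 53.59 km/s.
Δv₁ = |v_t − v_c| = |53.59 − 41.58| = 12.01 km/s.

Δv₁ = 12000 m/s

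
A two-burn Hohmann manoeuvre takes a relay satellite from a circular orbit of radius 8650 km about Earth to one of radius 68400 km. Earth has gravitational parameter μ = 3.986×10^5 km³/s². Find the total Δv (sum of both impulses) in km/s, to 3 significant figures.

Δv = 3.53 km/s

Transfer-ellipse semi-major axis a_t = (r₁ + r₂)/2 = (8650 + 68400)/2 = 38525 km.
At r₁ the circular-orbit speed is v₁ = √(μ/r₁) = 6.788 km/s.
Transfer-orbit speed at r₁ (vis-viva equation): v_p = √[μ(2/r₁ − 1/a_t)] = 9.045 km/s.
First burn Δv₁ = |v_p − v₁| = 2.257 km/s.
Circular speed at r₂: v₂ = √(μ/r₂) = 2.414 km/s.
Transfer-orbit speed at r₂: v_a = √[μ(2/r₂ − 1/a_t)] = 1.144 km/s.
Second burn Δv₂ = |v₂ − v_a| = 1.270 km/s.
Total Δv = Δv₁ + Δv₂ = 3.527 km/s.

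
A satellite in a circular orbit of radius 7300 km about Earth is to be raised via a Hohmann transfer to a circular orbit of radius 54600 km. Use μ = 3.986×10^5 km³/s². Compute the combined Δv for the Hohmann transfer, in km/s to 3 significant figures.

Semi-major axis of the transfer orbit: a_t = (7300 + 54600)/2 = 30950 km.
At r₁ the circular-orbit speed is v₁ = √(μ/r₁) = 7.3894 km/s.
Transfer-orbit speed at r₁ (vis-viva equation): v_p = √[μ(2/r₁ − 1/a_t)] = 9.8146 km/s.
First burn Δv₁ = |v_p − v₁| = 2.425 km/s.
Circular speed at r₂: v₂ = √(μ/r₂) = 2.702 km/s.
Transfer-orbit speed at r₂: v_a = √[μ(2/r₂ − 1/a_t)] = 1.312 km/s.
Second burn Δv₂ = |v₂ − v_a| = 1.390 km/s.
Δv = Δv₁ + Δv₂ = 2.425 + 1.390 = 3.815 km/s.

Δv = 3.81 km/s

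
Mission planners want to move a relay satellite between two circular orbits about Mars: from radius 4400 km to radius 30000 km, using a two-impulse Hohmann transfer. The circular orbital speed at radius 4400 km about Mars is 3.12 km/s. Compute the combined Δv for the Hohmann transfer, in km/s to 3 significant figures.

Δv = 1.59 km/s

From the circular-orbit relation v² = μ/r at r = 4400 km: μ = v²r = (3.12)² × 4400 = 42831.4 km³/s².
Transfer-ellipse semi-major axis a_t = (r₁ + r₂)/2 = (4400 + 30000)/2 = 17200 km.
At r₁ the circular-orbit speed is v₁ = √(μ/r₁) = 3.1200 km/s.
Transfer-orbit speed at r₁ (vis-viva): v_p = √[μ(2/r₁ − 1/a_t)] = 4.1205 km/s.
First burn Δv₁ = |v_p − v₁| = 1.0005 km/s.
Circular speed at r₂: v₂ = √(μ/r₂) = 1.19487 km/s.
Transfer-orbit speed at r₂: v_a = √[μ(2/r₂ − 1/a_t)] = 0.604342 km/s.
Second burn Δv₂ = |v₂ − v_a| = 0.59053 km/s.
Total Δv = Δv₁ + Δv₂ = 1.591 km/s.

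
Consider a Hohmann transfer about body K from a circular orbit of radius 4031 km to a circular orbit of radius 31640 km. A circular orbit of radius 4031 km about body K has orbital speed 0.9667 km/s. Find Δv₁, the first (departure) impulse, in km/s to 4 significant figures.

Δv₁ = 0.3209 km/s

From the circular-orbit relation v² = μ/r at r = 4031 km: μ = v²r = (0.9667)² × 4031 = 3767.01 km³/s².
Semi-major axis of the transfer orbit: a_t = (4031 + 31640)/2 = 17835.5 km.
Circular speed at r = 4031 km: v_c = √(μ/r) = 0.96670 km/s.
Vis-viva on the transfer ellipse at r = 4031 km gives v_t = √[μ(2/r − 1/a_t)] = 1.2876 km/s.
Δv₁ = |v_t − v_c| = |1.2876 − 0.96670| = 0.3209 km/s.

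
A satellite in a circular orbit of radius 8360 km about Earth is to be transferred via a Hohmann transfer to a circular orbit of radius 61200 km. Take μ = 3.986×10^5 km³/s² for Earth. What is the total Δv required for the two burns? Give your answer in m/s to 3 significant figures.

Semi-major axis of the transfer orbit: a_t = (8360 + 61200)/2 = 34780 km.
Circular speed at r₁: v₁ = √(μ/r₁) = √(3.986×10^5/8360) = 6.90503 km/s.
On the transfer ellipse at r₁, vis-viva gives v_p = √[μ(2/r₁ − 1/a_t)] = 9.15960 km/s.
First burn Δv₁ = |v_p − v₁| = 2.25457 km/s.
Circular speed at r₂: v₂ = √(μ/r₂) = 2.55207 km/s.
Transfer-orbit speed at r₂: v_a = √[μ(2/r₂ − 1/a_t)] = 1.25121 km/s.
Second burn Δv₂ = |v₂ − v_a| = 1.30086 km/s.
Δv = Δv₁ + Δv₂ = 2.25457 + 1.30086 = 3.555 km/s.

Δv = 3560 m/s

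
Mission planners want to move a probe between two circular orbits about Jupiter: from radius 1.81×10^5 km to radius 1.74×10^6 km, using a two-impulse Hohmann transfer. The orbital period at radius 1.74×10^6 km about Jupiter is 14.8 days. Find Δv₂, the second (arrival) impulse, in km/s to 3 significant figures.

From Kepler's third law T² = 4π²r³/μ at r = 1.74×10^6 km, T = 14.8 days = 14.8 × 86400 s = 1.27872×10^6 s: μ = 4π²r³/T² = 1.27191×10^8 km³/s².
Semi-major axis of the transfer orbit: a_t = (1.810×10^5 + 1.740×10^6)/2 = 9.605×10^5 km.
Circular speed at r = 1.740×10^6 km: v_c = √(μ/r) = 8.5498 km/s.
Vis-viva on the transfer ellipse at r = 1.740×10^6 km gives v_t = √[μ(2/r − 1/a_t)] = 3.7115 km/s.
Δv₂ = |v_t − v_c| = |3.7115 − 8.5498| = 4.838 km/s.

Δv₂ = 4.84 km/s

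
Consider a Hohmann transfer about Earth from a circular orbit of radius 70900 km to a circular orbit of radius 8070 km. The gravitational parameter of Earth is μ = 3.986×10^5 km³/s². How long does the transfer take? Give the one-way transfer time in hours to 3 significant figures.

Semi-major axis of the transfer orbit: a_t = (70900 + 8070)/2 = 39485 km.
By Kepler's third law the transfer-orbit period is T = 2π√(a_t³/μ), so t = T/2 = 39040 s.
Converting: 39040 s ÷ 3600 s/hour = 10.8 hours.

t = 10.8 hours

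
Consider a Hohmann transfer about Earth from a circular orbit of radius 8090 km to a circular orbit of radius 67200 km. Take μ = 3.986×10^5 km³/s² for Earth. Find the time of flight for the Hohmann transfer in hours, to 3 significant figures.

The Hohmann ellipse has a_t = (r₁ + r₂)/2 = 37645 km.
Half the transfer-orbit period gives t = π√(a_t³/μ) = 36340 s.
Converting: 36340 s ÷ 3600 s/hour = 10.1 hours.

t = 10.1 hours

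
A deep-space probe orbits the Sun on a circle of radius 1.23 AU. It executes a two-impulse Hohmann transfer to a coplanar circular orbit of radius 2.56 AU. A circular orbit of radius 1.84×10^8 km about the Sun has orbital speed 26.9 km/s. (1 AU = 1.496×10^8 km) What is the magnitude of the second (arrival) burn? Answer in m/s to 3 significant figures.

Δv₂ = 3620 m/s

From the circular-orbit relation v² = μ/r at r = 1.84×10^8 km: μ = v²r = (26.9)² × 1.84×10^8 = 1.33144×10^11 km³/s².
In km: r₁ = 1.23 × 1.496×10^8 = 1.84008×10^8 km; r₂ = 2.56 × 1.496×10^8 = 3.82976×10^8 km.
Semi-major axis of the transfer orbit: a_t = (1.84008×10^8 + 3.82976×10^8)/2 = 2.83492×10^8 km.
On the circular orbit at r = 3.82976×10^8 km, v_c = √(μ/r) = 18.646 km/s.
Vis-viva on the transfer ellipse at r = 3.82976×10^8 km gives v_t = √[μ(2/r − 1/a_t)] = 15.022 km/s.
Δv₂ = |v_t − v_c| = |15.022 − 18.646| = 3.624 km/s.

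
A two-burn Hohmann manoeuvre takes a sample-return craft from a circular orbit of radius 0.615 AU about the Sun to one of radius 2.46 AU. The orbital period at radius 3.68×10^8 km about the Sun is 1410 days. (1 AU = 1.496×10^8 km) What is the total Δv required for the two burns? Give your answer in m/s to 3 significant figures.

From Kepler's third law T² = 4π²r³/μ at r = 3.68×10^8 km, T = 1410 days = 1410 × 86400 s = 1.21824×10^8 s: μ = 4π²r³/T² = 1.32568×10^11 km³/s².
In km: r₁ = 0.615 × 1.496×10^8 = 9.2004×10^7 km; r₂ = 2.46 × 1.496×10^8 = 3.68016×10^8 km.
The Hohmann ellipse has a_t = (r₁ + r₂)/2 = 2.3001×10^8 km.
At r₁ the circular-orbit speed is v₁ = √(μ/r₁) = 37.959 km/s.
On the transfer ellipse at r₁, vis-viva equation gives v_p = √[μ(2/r₁ − 1/a_t)] = 48.015 km/s.
First burn Δv₁ = |v_p − v₁| = 10.056 km/s.
At r₂, v₂ = √(μ/r₂) = 18.9795 km/s.
Transfer-orbit speed at r₂: v_a = √[μ(2/r₂ − 1/a_t)] = 12.0037 km/s.
Second burn Δv₂ = |v₂ − v_a| = 6.9758 km/s.
Δv = Δv₁ + Δv₂ = 10.056 + 6.9758 = 17.03 km/s.

Δv = 17000 m/s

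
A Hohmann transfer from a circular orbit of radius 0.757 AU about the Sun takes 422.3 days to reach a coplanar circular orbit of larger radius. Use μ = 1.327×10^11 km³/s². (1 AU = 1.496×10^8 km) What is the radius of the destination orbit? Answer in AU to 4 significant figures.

In km: r₁ = 0.757 × 1.496×10^8 = 1.132472×10^8 km.
Transfer time t = 422.3 days = 3.648672×10^7 s, and t = π√(a_t³/μ).
So a_t = (μ t²/π²)^(1/3) = (1.327×10^11 × (3.648672×10^7)² / π²)^(1/3) = 2.6159×10^8 km.
Since a_t = (r₁ + r₂)/2, r₂ = 2a_t − r₁ = 2×2.6159×10^8 − 1.132472×10^8 = 4.099328×10^8 km.
In AU: r₂ = 4.099328×10^8 / 1.496×10^8 = 2.740 AU.

r₂ = 2.740 AU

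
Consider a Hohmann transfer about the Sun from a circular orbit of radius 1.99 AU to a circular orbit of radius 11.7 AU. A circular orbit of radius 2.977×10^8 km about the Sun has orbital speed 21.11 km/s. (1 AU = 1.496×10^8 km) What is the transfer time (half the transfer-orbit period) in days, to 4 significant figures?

From the circular-orbit relation v² = μ/r at r = 2.977×10^8 km: μ = v²r = (21.11)² × 2.977×10^8 = 1.32665×10^11 km³/s².
In km: r₁ = 1.99 × 1.496×10^8 = 2.97704×10^8 km; r₂ = 11.7 × 1.496×10^8 = 1.75032×10^9 km.
The Hohmann ellipse has a_t = (r₁ + r₂)/2 = 1.024012×10^9 km.
Transfer time t = π√(a_t³/μ) = π√((1.024012×10^9)³ / 1.32665×10^11) = 2.826×10^8 s.
Converting: 2.826×10^8 s ÷ 86400 s/day = 3271 days.

t = 3271 days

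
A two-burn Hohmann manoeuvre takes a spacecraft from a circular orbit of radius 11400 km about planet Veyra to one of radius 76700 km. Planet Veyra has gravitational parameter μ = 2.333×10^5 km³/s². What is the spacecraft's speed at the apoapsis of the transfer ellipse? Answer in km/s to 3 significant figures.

v = 0.887 km/s

Transfer-ellipse semi-major axis a_t = (r₁ + r₂)/2 = (11400 + 76700)/2 = 44050 km.
The apoapsis of the transfer ellipse is at r = 76700 km.
From the vis-viva equation, v = √[μ(2/r − 1/a_t)] = 0.8872 km/s.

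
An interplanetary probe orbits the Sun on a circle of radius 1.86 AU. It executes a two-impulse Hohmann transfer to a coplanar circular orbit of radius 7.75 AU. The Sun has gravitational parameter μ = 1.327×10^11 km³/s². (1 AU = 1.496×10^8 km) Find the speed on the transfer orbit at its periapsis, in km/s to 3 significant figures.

v = 27.7 km/s

In km: r₁ = 1.86 × 1.496×10^8 = 2.78256×10^8 km; r₂ = 7.75 × 1.496×10^8 = 1.1594×10^9 km.
Transfer-ellipse semi-major axis a_t = (r₁ + r₂)/2 = (2.78256×10^8 + 1.1594×10^9)/2 = 7.18828×10^8 km.
The periapsis of the transfer ellipse is at r = 2.78256×10^8 km.
From the vis-viva equation, v = √[μ(2/r − 1/a_t)] = 27.73 km/s.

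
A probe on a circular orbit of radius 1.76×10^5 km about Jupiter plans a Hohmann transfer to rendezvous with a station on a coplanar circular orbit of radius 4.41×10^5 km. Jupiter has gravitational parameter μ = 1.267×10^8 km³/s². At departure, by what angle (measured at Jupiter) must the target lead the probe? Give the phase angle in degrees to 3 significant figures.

φ = 74.7°

Transfer-ellipse semi-major axis a_t = (r₁ + r₂)/2 = (1.760×10^5 + 4.410×10^5)/2 = 3.085×10^5 km.
Transfer time t = π√(a_t³/μ) = 47820 s.
The target's mean motion on its circular orbit is ω₂ = √(μ/r₂³) = 3.844×10^-5 rad/s.
Angle swept by the target during transfer: ω₂·t = 1.838 rad = 105.3°.
The probe traverses 180° on the transfer ellipse, so the target must lead by 180° − 105.3° = 74.7°.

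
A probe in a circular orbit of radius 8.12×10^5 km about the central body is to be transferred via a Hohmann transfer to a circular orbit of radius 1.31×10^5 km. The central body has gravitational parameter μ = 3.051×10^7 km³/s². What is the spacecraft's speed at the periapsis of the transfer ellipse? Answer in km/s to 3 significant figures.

v = 20.0 km/s

Semi-major axis of the transfer orbit: a_t = (8.120×10^5 + 1.310×10^5)/2 = 4.715×10^5 km.
The periapsis of the transfer ellipse is at r = 1.310×10^5 km.
Vis-viva: v = √[μ(2/r − 1/a_t)] = √[3.051×10^7 × (2/1.310×10^5 − 1/4.715×10^5)] = 20.03 km/s.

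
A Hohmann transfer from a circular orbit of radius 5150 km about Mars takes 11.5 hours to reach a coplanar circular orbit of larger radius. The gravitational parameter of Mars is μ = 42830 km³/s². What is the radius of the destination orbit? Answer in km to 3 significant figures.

Transfer time t = 11.5 hours = 41400 s, and t = π√(a_t³/μ).
So a_t = (μ t²/π²)^(1/3) = (42830 × (41400)² / π²)^(1/3) = 19520 km.
Since a_t = (r₁ + r₂)/2, r₂ = 2a_t − r₁ = 2×19520 − 5150 = 33890 km.

r₂ = 33900 km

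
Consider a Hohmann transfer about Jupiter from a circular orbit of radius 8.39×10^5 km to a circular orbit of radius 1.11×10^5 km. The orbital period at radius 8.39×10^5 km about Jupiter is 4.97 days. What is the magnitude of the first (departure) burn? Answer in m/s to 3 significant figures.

From Kepler's third law T² = 4π²r³/μ at r = 8.39×10^5 km, T = 4.97 days = 4.97 × 86400 s = 4.29408×10^5 s: μ = 4π²r³/T² = 1.26446×10^8 km³/s².
The Hohmann ellipse has a_t = (r₁ + r₂)/2 = 4.750×10^5 km.
Circular speed at r = 8.390×10^5 km: v_c = √(μ/r) = 12.2764 km/s.
Transfer-orbit speed at the same r (vis-viva, a = a_t): v_t = √[μ(2/r − 1/a_t)] = 5.93453 km/s.
Δv₁ = |v_t − v_c| = |5.93453 − 12.2764| = 6.342 km/s.

Δv₁ = 6340 m/s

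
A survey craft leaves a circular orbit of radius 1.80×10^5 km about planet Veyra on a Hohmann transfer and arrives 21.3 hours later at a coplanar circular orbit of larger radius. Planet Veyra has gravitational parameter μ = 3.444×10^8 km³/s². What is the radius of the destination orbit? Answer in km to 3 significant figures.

Transfer time t = 21.3 hours = 76680 s, and t = π√(a_t³/μ).
So a_t = (μ t²/π²)^(1/3) = (3.444×10^8 × (76680)² / π²)^(1/3) = 5.8981×10^5 km.
Since a_t = (r₁ + r₂)/2, r₂ = 2a_t − r₁ = 2×5.8981×10^5 − 1.800×10^5 = 9.9962×10^5 km.

r₂ = 1.00×10^6 km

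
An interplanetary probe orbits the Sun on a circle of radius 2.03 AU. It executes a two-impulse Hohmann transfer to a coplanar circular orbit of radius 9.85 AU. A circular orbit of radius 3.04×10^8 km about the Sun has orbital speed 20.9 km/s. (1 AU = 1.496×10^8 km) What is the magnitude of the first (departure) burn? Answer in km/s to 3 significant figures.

From the circular-orbit relation v² = μ/r at r = 3.04×10^8 km: μ = v²r = (20.9)² × 3.04×10^8 = 1.32790×10^11 km³/s².
In km: r₁ = 2.03 × 1.496×10^8 = 3.03688×10^8 km; r₂ = 9.85 × 1.496×10^8 = 1.47356×10^9 km.
The Hohmann ellipse has a_t = (r₁ + r₂)/2 = 8.88624×10^8 km.
Circular speed at r = 3.03688×10^8 km: v_c = √(μ/r) = 20.9107 km/s.
Transfer-orbit speed at the same r (vis-viva, a = a_t): v_t = √[μ(2/r − 1/a_t)] = 26.9274 km/s.
Δv₁ = |v_t − v_c| = |26.9274 − 20.9107| = 6.017 km/s.

Δv₁ = 6.02 km/s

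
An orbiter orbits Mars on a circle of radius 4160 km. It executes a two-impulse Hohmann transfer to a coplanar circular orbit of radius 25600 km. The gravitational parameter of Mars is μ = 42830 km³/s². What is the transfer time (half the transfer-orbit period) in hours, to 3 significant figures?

Semi-major axis of the transfer orbit: a_t = (4160 + 25600)/2 = 14880 km.
By Kepler's third law the transfer-orbit period is T = 2π√(a_t³/μ), so t = T/2 = 27550 s.
Converting: 27550 s ÷ 3600 s/hour = 7.65 hours.

t = 7.65 hours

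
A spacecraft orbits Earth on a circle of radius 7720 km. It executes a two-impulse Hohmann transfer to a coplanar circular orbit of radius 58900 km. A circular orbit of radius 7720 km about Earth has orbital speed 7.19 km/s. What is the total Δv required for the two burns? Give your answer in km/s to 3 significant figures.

Δv = 3.72 km/s

From the circular-orbit relation v² = μ/r at r = 7720 km: μ = v²r = (7.19)² × 7720 = 3.99094×10^5 km³/s².
Semi-major axis of the transfer orbit: a_t = (7720 + 58900)/2 = 33310 km.
Circular speed at r₁: v₁ = √(μ/r₁) = √(3.99094×10^5/7720) = 7.190 km/s.
Transfer-orbit speed at r₁ (vis-viva): v_p = √[μ(2/r₁ − 1/a_t)] = 9.561 km/s.
First burn Δv₁ = |v_p − v₁| = 2.371 km/s.
Circular speed at r₂: v₂ = √(μ/r₂) = 2.603 km/s.
Transfer-orbit speed at r₂: v_a = √[μ(2/r₂ − 1/a_t)] = 1.253 km/s.
Second burn Δv₂ = |v₂ − v_a| = 1.350 km/s.
Δv = Δv₁ + Δv₂ = 2.371 + 1.350 = 3.721 km/s.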